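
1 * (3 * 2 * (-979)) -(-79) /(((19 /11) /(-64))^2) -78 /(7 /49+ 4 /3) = 1147436332 /11191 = 102532.06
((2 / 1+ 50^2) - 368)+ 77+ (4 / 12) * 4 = 6637 / 3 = 2212.33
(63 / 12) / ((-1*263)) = -21 / 1052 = -0.02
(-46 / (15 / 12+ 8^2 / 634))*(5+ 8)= -442.65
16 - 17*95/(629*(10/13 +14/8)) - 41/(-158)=11671423/765826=15.24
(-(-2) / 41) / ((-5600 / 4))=-1 / 28700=-0.00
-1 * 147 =-147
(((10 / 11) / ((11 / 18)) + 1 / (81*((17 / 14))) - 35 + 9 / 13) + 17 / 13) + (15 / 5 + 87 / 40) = -175462561 / 6664680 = -26.33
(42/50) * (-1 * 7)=-147/25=-5.88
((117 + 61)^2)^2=1003875856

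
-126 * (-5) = 630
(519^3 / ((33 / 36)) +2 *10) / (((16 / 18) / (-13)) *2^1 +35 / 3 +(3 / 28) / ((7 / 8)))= 9617569167024 / 734833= 13088101.88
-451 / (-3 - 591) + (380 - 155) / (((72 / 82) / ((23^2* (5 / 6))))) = 24400289 / 216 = 112964.30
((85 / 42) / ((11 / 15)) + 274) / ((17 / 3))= 127863 / 2618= 48.84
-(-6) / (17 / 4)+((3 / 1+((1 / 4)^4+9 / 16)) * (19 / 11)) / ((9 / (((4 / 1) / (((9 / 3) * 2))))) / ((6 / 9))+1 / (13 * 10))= 9832697 / 5730496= 1.72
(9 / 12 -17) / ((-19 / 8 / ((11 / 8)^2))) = 7865 / 608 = 12.94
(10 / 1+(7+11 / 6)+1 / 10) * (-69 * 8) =-52256 / 5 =-10451.20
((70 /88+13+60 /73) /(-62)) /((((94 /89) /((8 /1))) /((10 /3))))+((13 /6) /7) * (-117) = -2072030621 /49138782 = -42.17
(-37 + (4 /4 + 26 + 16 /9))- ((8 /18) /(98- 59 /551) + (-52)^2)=-438884398 /161817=-2712.23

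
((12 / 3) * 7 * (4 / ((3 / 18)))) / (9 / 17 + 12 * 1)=53.63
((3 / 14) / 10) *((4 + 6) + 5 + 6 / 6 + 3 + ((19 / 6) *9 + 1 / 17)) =693 / 680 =1.02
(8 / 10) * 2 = 8 / 5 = 1.60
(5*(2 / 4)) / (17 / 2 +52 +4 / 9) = 45 / 1097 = 0.04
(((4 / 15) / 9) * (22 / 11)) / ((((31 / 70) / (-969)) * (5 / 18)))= -72352 / 155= -466.79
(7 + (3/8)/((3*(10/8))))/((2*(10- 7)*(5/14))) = 497/150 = 3.31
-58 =-58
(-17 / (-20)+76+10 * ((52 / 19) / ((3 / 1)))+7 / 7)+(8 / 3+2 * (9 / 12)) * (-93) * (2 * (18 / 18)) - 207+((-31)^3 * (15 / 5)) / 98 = -100938829 / 55860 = -1807.00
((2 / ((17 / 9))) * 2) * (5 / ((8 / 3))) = 135 / 34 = 3.97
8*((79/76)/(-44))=-79/418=-0.19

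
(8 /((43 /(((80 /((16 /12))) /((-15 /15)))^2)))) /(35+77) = 1800 /301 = 5.98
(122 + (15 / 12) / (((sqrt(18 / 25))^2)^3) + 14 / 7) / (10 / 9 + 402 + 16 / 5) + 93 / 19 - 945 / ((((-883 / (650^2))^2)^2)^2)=-863983255268899742033725592069464184032593585063095677421 / 332770975166443879284952816605312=-2596329967890848984873743.00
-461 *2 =-922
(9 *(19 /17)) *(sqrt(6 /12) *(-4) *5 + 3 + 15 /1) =3078 /17-1710 *sqrt(2) /17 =38.81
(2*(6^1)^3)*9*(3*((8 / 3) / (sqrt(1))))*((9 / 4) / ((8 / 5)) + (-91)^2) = 257615964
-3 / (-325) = 3 / 325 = 0.01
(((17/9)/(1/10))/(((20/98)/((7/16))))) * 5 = 29155/144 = 202.47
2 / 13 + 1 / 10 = 33 / 130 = 0.25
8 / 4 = 2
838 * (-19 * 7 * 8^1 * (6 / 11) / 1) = -5349792 / 11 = -486344.73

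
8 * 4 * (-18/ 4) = -144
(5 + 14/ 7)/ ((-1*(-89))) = 7/ 89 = 0.08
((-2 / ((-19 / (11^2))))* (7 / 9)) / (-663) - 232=-26304230 / 113373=-232.01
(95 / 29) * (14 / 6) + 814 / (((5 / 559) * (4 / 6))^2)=99581790811 / 4350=22892365.70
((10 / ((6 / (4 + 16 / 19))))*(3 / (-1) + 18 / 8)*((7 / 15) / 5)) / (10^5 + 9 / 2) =-322 / 57002565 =-0.00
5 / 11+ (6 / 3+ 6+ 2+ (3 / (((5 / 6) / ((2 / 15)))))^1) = 3007 / 275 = 10.93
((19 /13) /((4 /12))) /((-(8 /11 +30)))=-627 /4394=-0.14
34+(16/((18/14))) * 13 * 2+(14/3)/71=228520/639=357.62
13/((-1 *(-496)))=13/496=0.03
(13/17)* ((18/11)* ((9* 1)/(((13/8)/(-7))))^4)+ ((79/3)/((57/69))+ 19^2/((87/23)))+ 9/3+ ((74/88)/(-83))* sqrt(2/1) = 639979803515725/226372289 - 37* sqrt(2)/3652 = 2827111.94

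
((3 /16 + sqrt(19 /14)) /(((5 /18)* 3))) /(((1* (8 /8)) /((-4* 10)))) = -64.92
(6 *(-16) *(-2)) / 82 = 96 / 41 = 2.34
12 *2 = 24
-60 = -60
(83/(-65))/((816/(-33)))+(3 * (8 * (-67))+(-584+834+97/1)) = -22293567/17680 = -1260.95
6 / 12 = 0.50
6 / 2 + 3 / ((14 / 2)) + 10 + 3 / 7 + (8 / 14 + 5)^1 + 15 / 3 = 171 / 7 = 24.43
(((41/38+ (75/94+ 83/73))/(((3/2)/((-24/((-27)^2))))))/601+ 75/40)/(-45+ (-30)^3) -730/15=-100245354754263353/2059833122397720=-48.67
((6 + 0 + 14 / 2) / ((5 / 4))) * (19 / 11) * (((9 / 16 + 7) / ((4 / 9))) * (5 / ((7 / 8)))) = 24453 / 14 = 1746.64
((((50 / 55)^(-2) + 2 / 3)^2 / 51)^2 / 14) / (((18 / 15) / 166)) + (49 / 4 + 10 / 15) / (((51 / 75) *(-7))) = -471889794202237 / 176972040000000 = -2.67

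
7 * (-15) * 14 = -1470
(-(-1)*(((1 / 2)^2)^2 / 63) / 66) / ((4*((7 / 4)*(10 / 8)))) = 1 / 582120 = 0.00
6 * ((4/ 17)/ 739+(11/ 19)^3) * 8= 803941872/ 86169617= 9.33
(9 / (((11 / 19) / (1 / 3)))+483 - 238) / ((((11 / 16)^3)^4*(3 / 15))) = 3873095679538626560 / 34522712143931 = 112189.79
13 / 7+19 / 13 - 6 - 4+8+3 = 393 / 91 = 4.32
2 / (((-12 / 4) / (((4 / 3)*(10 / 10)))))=-8 / 9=-0.89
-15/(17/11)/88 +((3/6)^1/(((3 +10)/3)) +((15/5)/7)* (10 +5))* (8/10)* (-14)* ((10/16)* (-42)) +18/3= 3411909/1768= 1929.81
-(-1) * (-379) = -379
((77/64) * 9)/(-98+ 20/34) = -1309/11776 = -0.11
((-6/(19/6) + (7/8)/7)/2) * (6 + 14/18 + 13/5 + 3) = -149833/13680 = -10.95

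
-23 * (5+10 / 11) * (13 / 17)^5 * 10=-5550830350 / 15618427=-355.40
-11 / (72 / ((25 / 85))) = -55 / 1224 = -0.04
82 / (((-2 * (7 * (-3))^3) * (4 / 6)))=41 / 6174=0.01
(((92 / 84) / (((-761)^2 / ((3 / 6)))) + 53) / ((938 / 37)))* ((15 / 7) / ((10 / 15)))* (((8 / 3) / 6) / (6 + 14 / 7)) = 238487823265 / 638821425648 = 0.37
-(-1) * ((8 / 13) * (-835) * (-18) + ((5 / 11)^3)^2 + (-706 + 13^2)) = 200645430424 / 23030293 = 8712.24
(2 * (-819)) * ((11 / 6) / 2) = -3003 / 2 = -1501.50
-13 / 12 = -1.08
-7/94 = -0.07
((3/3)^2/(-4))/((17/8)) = -2/17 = -0.12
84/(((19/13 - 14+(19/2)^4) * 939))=5824/529459845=0.00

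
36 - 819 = -783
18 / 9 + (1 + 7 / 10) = 3.70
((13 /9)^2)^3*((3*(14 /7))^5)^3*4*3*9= 461208782241792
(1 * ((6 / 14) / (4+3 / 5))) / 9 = 5 / 483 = 0.01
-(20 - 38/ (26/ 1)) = -241/ 13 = -18.54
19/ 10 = 1.90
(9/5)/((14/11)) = 99/70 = 1.41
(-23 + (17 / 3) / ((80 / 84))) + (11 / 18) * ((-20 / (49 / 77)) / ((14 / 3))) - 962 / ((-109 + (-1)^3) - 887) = -59212039 / 2931180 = -20.20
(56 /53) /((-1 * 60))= -14 /795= -0.02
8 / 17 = 0.47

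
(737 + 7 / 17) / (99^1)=12536 / 1683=7.45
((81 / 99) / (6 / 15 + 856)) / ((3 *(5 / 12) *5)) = 18 / 117755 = 0.00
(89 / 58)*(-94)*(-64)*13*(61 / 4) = 53073904 / 29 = 1830134.62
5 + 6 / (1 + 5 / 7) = 17 / 2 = 8.50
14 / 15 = 0.93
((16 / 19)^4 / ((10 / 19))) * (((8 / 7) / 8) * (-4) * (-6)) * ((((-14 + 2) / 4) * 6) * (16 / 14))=-113246208 / 1680455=-67.39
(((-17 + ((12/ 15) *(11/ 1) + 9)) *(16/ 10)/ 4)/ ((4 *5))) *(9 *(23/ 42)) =69/ 875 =0.08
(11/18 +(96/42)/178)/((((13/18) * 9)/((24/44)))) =13994/267267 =0.05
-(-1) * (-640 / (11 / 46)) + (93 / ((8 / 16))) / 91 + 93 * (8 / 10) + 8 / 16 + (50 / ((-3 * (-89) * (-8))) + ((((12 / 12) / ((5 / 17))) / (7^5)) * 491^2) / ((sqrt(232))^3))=-13894907119 / 5345340 + 4098377 * sqrt(58) / 2261549920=-2599.43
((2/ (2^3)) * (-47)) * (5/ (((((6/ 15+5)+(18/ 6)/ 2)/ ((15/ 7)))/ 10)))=-29375/ 161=-182.45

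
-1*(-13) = 13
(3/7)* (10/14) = 15/49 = 0.31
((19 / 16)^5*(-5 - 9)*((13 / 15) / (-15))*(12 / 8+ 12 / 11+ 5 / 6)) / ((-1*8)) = -25461726017 / 31142707200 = -0.82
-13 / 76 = -0.17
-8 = -8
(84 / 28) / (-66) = -1 / 22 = -0.05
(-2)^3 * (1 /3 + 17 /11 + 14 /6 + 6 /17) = -20488 /561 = -36.52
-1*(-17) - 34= -17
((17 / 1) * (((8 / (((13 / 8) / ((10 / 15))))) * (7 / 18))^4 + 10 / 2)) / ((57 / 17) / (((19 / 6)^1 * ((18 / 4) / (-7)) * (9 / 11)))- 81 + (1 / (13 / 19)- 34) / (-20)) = -671488769649380 / 420008308044273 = -1.60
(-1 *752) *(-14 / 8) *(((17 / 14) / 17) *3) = 282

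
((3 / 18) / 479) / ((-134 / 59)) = -59 / 385116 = -0.00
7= 7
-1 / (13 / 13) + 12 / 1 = 11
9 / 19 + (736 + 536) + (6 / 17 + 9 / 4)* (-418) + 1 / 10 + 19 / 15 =900254 / 4845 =185.81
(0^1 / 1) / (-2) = 0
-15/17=-0.88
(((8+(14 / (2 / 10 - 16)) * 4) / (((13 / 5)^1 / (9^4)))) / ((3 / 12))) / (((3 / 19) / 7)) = 2047731840 / 1027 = 1993896.63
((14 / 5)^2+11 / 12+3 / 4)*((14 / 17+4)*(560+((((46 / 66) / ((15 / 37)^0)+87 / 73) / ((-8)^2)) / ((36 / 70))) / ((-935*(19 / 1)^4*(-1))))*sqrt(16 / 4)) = 110715060833779836833 / 2155735545978960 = 51358.37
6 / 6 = 1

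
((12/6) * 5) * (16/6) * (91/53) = 7280/159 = 45.79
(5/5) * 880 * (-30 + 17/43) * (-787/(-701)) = -881628880/30143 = -29248.21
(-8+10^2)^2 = 8464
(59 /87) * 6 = 118 /29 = 4.07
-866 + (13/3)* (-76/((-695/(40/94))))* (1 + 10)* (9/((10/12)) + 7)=-80994662/97995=-826.52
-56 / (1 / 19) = -1064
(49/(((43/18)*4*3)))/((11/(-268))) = -19698/473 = -41.64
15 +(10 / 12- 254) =-238.17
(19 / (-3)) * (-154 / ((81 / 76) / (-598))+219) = -133317889 / 243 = -548633.29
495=495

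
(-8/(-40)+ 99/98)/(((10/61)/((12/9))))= 36173/3675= 9.84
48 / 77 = 0.62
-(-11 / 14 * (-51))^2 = -314721 / 196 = -1605.72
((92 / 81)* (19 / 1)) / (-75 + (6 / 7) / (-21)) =-85652 / 297837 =-0.29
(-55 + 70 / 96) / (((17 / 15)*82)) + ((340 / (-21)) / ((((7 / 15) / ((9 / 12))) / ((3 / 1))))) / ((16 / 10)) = -53958725 / 1092896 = -49.37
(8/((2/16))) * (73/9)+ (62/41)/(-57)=3639302/7011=519.08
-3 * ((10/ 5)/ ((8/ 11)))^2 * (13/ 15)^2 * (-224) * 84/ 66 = 364364/ 75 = 4858.19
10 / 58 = 5 / 29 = 0.17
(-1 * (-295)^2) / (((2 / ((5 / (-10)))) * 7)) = 87025 / 28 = 3108.04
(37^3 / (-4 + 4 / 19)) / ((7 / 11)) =-10586477 / 504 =-21004.91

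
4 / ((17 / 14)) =56 / 17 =3.29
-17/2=-8.50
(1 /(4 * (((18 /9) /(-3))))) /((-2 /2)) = 0.38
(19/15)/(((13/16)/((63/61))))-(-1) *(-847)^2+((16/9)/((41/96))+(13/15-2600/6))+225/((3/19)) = 350363651111/487695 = 718407.31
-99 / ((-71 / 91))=9009 / 71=126.89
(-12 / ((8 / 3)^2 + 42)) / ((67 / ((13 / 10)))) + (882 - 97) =4470548 / 5695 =785.00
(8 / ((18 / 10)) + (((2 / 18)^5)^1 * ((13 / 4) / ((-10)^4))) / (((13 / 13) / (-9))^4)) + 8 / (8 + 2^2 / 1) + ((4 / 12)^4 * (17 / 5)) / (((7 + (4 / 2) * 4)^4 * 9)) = 60361627553 / 11809800000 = 5.11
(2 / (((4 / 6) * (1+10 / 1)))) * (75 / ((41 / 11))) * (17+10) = 6075 / 41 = 148.17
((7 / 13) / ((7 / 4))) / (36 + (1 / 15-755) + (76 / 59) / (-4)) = -3540 / 8275033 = -0.00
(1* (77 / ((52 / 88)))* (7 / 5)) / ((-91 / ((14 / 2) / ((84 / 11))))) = -9317 / 5070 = -1.84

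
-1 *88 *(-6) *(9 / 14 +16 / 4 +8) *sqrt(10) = 46728 *sqrt(10) / 7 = 21109.56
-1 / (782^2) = -1 / 611524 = -0.00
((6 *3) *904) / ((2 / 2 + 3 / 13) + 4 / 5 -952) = -264420 / 15437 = -17.13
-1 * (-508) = 508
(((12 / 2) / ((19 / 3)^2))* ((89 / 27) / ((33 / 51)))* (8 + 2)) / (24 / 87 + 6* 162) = 0.01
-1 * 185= -185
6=6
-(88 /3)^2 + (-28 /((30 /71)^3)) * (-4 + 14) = -3086177 /675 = -4572.11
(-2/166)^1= -1/83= -0.01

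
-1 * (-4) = 4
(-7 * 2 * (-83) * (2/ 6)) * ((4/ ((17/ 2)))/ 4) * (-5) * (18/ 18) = -11620/ 51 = -227.84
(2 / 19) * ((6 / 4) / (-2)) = -3 / 38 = -0.08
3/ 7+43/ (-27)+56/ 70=-344/ 945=-0.36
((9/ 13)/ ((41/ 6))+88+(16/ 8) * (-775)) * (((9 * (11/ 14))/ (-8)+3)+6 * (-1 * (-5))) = -350344203/ 7462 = -46950.44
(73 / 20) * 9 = 657 / 20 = 32.85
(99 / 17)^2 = 9801 / 289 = 33.91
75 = 75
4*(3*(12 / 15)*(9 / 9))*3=144 / 5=28.80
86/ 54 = 43/ 27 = 1.59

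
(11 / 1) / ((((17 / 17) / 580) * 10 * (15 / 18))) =3828 / 5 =765.60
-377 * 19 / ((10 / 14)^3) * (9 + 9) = -44224362 / 125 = -353794.90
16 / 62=0.26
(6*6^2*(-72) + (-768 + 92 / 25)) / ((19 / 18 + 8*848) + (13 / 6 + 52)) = -3671172 / 1538825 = -2.39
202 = 202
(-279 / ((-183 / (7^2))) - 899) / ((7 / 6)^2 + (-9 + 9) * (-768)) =-1810152 / 2989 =-605.60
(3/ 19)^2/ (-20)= -9/ 7220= -0.00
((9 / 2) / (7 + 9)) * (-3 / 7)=-27 / 224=-0.12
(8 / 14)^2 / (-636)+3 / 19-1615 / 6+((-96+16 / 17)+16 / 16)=-1827316709 / 5032986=-363.07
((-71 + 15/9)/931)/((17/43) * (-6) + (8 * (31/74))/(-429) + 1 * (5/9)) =141968112/3477814739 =0.04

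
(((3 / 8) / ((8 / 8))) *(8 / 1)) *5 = 15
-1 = -1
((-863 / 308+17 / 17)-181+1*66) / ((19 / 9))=-323775 / 5852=-55.33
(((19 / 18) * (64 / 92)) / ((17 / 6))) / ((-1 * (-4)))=76 / 1173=0.06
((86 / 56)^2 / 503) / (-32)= -1849 / 12619264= -0.00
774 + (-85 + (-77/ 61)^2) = 2569698/ 3721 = 690.59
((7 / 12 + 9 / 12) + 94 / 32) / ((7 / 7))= 205 / 48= 4.27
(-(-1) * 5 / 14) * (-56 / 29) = -20 / 29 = -0.69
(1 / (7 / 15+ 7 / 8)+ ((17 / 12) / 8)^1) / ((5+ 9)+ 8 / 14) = 0.06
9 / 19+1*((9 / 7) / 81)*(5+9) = 119 / 171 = 0.70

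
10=10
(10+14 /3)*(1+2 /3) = 220 /9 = 24.44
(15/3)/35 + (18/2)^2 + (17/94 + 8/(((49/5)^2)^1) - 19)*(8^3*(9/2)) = -4862154760/112847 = -43086.26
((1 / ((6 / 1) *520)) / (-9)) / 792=-1 / 22239360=-0.00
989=989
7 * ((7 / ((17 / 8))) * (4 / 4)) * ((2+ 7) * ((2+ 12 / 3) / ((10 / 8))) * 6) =508032 / 85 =5976.85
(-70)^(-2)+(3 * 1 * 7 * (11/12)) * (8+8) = 1509201/4900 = 308.00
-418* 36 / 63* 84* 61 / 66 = -18544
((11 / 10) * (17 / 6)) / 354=187 / 21240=0.01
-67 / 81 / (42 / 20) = -0.39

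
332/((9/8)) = 2656/9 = 295.11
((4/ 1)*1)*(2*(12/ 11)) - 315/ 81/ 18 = 8.51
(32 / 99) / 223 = 32 / 22077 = 0.00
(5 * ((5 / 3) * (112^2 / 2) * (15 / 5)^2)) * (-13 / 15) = -407680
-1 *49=-49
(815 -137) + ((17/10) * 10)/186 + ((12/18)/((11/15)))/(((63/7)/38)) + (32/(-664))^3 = 2393319876263/3509628606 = 681.93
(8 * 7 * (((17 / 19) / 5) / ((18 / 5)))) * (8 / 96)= 119 / 513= 0.23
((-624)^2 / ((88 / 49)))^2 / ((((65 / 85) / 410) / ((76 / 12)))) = 19314003991726080 / 121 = 159619867700215.54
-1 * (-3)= 3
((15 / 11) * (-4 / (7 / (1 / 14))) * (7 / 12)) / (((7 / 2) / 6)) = -30 / 539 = -0.06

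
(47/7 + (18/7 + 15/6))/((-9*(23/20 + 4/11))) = -6050/6993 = -0.87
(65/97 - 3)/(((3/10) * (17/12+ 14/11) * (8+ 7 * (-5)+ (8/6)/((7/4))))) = 417648/3794737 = 0.11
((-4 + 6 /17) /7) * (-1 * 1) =62 /119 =0.52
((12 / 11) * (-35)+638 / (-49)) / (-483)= 27598 / 260337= 0.11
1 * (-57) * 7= -399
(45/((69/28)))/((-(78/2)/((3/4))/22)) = -2310/299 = -7.73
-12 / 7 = -1.71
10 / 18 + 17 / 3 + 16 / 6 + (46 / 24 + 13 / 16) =1673 / 144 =11.62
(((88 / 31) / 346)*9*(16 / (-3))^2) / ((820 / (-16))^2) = 180224 / 225380075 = 0.00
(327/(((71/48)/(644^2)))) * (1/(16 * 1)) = 5730366.42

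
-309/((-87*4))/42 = 103/4872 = 0.02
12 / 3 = 4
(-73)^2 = 5329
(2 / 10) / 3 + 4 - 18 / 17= 767 / 255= 3.01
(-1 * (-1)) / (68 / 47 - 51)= -47 / 2329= -0.02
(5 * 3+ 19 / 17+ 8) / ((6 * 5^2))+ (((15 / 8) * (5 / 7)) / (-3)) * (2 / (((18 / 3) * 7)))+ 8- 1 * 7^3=-11157551 / 33320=-334.86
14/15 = 0.93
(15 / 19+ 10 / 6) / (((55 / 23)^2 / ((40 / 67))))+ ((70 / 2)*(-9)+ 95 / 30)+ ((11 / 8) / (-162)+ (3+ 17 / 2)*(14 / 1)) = -30060874931 / 199626768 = -150.59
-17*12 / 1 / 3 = -68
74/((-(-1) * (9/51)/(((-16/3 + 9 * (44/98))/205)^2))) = 1816552/108974187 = 0.02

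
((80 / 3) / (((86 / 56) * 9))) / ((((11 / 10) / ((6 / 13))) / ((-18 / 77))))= -12800 / 67639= -0.19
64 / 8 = 8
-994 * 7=-6958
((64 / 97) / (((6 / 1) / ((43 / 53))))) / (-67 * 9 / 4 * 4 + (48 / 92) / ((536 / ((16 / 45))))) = -10602080 / 71656990517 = -0.00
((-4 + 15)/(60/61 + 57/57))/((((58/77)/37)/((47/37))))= 20069/58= 346.02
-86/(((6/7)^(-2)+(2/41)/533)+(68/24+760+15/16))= -270627552/2407741975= -0.11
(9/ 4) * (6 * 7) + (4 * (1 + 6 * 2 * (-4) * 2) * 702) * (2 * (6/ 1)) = -6402051/ 2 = -3201025.50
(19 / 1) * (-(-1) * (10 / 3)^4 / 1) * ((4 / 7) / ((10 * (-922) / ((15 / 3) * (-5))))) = 950000 / 261387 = 3.63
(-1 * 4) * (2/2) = -4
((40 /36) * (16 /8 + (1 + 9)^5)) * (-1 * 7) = -777793.33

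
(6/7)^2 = 36/49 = 0.73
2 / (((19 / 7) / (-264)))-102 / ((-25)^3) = -57748062 / 296875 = -194.52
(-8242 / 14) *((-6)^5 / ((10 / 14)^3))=12561599.23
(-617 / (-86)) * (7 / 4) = 4319 / 344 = 12.56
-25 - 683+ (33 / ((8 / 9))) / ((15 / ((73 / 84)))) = -790551 / 1120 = -705.85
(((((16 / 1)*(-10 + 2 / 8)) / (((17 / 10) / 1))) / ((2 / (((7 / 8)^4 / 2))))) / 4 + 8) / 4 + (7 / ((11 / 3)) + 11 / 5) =161420091 / 30638080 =5.27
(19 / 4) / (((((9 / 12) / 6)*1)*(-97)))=-38 / 97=-0.39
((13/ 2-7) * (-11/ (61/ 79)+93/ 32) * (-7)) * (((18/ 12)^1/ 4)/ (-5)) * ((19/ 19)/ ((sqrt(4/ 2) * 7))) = 13281 * sqrt(2)/ 62464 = 0.30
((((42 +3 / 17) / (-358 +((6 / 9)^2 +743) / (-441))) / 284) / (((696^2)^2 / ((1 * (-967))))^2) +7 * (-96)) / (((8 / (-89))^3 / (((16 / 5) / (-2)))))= -147981901378601609247426275597019924059 / 99958398291341016918356039565312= -1480434.90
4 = 4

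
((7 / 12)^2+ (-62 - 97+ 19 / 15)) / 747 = -113323 / 537840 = -0.21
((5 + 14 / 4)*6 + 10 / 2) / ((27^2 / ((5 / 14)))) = 20 / 729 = 0.03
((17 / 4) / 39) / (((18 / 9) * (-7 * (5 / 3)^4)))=-459 / 455000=-0.00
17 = 17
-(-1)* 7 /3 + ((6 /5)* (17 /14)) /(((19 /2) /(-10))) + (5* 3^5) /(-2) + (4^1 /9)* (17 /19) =-1451489 /2394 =-606.30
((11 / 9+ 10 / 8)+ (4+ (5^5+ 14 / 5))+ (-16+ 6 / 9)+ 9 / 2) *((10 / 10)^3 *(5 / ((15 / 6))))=562219 / 90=6246.88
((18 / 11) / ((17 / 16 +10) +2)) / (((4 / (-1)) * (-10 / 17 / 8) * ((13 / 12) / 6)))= 352512 / 149435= 2.36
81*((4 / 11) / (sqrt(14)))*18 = 2916*sqrt(14) / 77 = 141.70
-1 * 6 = -6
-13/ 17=-0.76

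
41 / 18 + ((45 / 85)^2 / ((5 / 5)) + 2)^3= 6141081551 / 434476242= 14.13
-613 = -613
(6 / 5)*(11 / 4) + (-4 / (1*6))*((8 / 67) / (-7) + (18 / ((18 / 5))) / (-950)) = 295389 / 89110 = 3.31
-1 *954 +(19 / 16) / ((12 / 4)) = -45773 / 48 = -953.60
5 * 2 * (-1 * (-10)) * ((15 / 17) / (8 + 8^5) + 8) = 111438775 / 139298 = 800.00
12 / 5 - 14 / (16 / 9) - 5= -419 / 40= -10.48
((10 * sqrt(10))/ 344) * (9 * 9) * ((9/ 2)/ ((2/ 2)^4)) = 3645 * sqrt(10)/ 344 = 33.51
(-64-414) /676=-239 /338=-0.71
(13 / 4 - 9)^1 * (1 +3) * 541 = -12443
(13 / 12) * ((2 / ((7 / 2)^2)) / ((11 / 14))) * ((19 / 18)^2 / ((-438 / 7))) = -0.00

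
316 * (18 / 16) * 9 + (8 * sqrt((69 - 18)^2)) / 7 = 45609 / 14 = 3257.79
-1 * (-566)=566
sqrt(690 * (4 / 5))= 2 * sqrt(138)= 23.49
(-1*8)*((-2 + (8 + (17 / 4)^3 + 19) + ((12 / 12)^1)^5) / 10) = -6577 / 80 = -82.21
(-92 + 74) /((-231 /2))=12 /77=0.16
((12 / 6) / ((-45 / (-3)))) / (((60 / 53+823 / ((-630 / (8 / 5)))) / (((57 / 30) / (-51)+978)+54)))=-195257671 / 1359592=-143.61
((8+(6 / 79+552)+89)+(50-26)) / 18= 53173 / 1422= 37.39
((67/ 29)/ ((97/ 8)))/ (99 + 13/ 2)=1072/ 593543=0.00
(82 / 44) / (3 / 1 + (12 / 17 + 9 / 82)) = 0.49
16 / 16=1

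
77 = 77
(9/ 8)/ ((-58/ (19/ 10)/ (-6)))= 513/ 2320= 0.22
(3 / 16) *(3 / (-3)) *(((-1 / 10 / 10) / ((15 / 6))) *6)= 9 / 2000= 0.00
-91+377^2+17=142055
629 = 629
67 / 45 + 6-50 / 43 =12241 / 1935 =6.33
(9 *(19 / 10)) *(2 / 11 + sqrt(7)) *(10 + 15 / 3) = 725.27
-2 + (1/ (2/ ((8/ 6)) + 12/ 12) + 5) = 17/ 5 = 3.40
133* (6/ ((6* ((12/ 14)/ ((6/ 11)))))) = 931/ 11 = 84.64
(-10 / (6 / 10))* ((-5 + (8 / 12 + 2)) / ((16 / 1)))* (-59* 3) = -430.21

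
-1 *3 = -3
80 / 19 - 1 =61 / 19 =3.21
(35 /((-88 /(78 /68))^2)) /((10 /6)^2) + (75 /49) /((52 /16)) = 13489135251 /28512323840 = 0.47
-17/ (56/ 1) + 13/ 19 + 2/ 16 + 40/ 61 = 37689/ 32452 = 1.16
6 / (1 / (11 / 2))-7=26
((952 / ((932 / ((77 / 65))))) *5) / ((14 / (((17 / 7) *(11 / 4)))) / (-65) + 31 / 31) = 17134810 / 2740779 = 6.25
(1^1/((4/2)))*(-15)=-15/2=-7.50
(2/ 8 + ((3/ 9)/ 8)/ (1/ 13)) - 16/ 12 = -13/ 24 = -0.54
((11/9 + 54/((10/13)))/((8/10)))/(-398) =-1607/7164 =-0.22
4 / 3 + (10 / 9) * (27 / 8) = 61 / 12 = 5.08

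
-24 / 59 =-0.41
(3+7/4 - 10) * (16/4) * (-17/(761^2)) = 357/579121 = 0.00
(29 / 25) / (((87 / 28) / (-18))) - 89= -2393 / 25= -95.72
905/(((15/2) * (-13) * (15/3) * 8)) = -181/780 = -0.23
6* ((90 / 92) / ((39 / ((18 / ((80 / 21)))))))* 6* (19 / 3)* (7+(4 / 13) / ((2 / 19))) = 4169151 / 15548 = 268.15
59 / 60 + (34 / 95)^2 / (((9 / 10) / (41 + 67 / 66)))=14930953 / 2144340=6.96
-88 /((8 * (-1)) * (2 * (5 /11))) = 121 /10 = 12.10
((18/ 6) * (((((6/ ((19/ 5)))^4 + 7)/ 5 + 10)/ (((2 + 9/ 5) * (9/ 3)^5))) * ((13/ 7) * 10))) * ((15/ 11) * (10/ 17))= 17849643500/ 29170922319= 0.61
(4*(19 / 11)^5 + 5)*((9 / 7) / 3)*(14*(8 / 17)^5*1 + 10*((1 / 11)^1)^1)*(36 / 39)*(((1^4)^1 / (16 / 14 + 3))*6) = 44518796935950672 / 948291959114929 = 46.95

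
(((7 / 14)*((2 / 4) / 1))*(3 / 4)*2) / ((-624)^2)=1 / 1038336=0.00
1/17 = 0.06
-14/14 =-1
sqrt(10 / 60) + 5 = sqrt(6) / 6 + 5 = 5.41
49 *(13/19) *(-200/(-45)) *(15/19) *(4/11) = 509600/11913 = 42.78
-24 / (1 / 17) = -408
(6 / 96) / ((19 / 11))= 11 / 304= 0.04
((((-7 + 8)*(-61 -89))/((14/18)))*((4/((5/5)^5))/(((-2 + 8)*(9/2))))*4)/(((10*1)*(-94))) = 40/329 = 0.12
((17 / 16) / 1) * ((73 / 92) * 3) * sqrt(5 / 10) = 3723 * sqrt(2) / 2944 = 1.79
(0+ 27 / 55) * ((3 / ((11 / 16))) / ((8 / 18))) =2916 / 605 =4.82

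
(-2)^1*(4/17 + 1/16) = -81/136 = -0.60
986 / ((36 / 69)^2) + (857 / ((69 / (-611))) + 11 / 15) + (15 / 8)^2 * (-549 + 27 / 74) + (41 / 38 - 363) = -582698649239 / 93133440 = -6256.60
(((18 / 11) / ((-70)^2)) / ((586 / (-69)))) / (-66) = 207 / 347439400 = 0.00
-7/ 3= -2.33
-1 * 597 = -597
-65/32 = -2.03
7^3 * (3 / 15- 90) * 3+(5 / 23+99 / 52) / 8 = -4420604243 / 47840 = -92403.93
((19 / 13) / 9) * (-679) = -12901 / 117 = -110.26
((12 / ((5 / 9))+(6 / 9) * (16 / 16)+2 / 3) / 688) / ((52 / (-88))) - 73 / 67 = -14972 / 13065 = -1.15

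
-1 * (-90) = 90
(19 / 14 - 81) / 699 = -1115 / 9786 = -0.11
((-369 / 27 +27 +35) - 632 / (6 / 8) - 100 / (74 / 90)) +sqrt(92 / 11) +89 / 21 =-708404 / 777 +2*sqrt(253) / 11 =-908.82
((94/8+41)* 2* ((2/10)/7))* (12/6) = 6.03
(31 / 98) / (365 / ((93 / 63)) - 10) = 961 / 720790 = 0.00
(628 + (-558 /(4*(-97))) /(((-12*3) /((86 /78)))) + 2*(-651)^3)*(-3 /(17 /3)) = 50097960977007 /171496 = 292123203.91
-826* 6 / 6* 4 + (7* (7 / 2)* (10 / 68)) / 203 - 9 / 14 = -45617045 / 13804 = -3304.63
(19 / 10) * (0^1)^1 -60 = -60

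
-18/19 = -0.95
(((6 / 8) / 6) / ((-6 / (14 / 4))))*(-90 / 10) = 21 / 32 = 0.66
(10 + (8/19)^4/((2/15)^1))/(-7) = -1333930/912247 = -1.46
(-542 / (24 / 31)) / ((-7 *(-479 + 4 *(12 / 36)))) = -0.21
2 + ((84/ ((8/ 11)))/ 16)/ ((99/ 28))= 4.04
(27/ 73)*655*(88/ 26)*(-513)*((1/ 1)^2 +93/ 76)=-68281785/ 73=-935366.92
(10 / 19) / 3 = 10 / 57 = 0.18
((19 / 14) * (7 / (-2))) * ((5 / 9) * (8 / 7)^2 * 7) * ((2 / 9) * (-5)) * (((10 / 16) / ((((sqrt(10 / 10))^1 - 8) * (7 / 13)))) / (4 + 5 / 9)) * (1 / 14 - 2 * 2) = 3396250 / 885969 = 3.83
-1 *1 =-1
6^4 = 1296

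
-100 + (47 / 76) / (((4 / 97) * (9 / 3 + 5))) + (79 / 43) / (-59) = -605624345 / 6169984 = -98.16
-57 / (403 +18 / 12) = -114 / 809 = -0.14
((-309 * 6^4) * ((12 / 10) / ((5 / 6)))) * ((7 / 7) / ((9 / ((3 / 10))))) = -19222.27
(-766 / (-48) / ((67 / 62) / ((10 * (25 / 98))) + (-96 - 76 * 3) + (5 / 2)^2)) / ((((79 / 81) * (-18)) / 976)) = 1086379500 / 388566161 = 2.80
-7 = -7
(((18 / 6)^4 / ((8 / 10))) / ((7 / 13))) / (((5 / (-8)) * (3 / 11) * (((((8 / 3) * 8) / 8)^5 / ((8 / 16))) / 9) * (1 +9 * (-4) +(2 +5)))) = 8444007 / 6422528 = 1.31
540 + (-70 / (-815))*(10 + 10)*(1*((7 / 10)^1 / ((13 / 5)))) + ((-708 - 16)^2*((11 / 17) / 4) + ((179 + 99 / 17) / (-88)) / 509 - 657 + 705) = 68883436131931 / 806771108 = 85381.63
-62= -62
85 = 85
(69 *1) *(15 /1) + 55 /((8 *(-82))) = 678905 /656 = 1034.92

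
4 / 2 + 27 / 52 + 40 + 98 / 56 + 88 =3439 / 26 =132.27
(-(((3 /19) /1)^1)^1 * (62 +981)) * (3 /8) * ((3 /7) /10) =-4023 /1520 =-2.65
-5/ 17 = -0.29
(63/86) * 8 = 252/43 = 5.86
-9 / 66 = -3 / 22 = -0.14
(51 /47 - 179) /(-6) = 4181 /141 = 29.65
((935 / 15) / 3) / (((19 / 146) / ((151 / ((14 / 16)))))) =32980816 / 1197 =27552.90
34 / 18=17 / 9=1.89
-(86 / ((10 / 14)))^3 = -218167208 / 125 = -1745337.66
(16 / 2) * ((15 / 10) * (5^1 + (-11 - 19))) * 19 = -5700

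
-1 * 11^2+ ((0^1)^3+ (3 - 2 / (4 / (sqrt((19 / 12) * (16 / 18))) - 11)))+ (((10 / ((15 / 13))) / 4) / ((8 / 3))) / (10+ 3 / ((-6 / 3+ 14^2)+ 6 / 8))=-30609682291 / 260025056+ 12 * sqrt(114) / 2083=-117.66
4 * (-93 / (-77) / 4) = 93 / 77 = 1.21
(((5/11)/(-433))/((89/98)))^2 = 240100/179697144649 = 0.00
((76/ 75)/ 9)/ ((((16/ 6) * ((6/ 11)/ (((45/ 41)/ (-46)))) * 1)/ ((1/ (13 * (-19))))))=11/ 1471080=0.00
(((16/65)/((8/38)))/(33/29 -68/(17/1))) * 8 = -17632/5395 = -3.27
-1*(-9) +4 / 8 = 9.50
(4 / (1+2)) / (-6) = -2 / 9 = -0.22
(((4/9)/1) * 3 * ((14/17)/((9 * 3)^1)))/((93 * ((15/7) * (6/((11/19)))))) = 2156/109492155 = 0.00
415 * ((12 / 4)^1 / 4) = 1245 / 4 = 311.25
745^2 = 555025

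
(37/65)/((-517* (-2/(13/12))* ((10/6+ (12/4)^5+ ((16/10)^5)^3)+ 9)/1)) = 225830078125/532621643956352456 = 0.00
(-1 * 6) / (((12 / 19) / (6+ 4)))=-95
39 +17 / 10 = 407 / 10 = 40.70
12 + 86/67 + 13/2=2651/134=19.78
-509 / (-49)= 509 / 49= 10.39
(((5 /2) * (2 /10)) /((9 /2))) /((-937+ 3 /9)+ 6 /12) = -2 /16851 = -0.00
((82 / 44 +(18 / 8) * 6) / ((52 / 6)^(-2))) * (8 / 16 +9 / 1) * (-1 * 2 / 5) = -2170636 / 495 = -4385.12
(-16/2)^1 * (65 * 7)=-3640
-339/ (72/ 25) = -2825/ 24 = -117.71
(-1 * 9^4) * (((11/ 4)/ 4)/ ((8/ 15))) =-1082565/ 128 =-8457.54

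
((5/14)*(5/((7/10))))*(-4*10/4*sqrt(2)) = -1250*sqrt(2)/49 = -36.08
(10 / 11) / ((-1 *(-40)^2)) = -0.00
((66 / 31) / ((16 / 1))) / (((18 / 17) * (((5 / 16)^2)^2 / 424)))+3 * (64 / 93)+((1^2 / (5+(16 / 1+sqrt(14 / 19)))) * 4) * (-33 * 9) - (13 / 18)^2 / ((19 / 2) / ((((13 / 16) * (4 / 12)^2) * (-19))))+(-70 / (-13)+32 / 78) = 1188 * sqrt(266) / 8365+7777893014509361 / 1404301860000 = 5540.94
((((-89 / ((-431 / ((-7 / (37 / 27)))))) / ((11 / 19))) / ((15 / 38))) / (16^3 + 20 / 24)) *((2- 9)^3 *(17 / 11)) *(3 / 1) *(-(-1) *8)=3399173146656 / 237155890235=14.33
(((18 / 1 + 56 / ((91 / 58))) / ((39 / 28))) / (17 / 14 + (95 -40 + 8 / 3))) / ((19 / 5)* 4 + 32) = 342020 / 24658283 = 0.01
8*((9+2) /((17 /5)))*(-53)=-23320 /17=-1371.76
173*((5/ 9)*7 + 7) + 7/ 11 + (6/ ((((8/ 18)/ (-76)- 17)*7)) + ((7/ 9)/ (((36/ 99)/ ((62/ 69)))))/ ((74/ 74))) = 1886.29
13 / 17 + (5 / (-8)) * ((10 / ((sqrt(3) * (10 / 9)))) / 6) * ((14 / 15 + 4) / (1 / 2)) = 13 / 17 - 37 * sqrt(3) / 12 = -4.58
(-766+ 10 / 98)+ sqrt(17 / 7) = -37529 / 49+ sqrt(119) / 7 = -764.34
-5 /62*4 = -10 /31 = -0.32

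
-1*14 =-14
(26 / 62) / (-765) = -13 / 23715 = -0.00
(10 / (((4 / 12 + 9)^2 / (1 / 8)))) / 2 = 45 / 6272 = 0.01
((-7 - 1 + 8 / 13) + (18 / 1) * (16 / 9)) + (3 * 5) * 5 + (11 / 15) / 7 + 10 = 149768 / 1365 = 109.72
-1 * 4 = -4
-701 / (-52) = 701 / 52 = 13.48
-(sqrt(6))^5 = -88.18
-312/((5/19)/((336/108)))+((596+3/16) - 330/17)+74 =-3037.76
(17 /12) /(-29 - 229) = -17 /3096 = -0.01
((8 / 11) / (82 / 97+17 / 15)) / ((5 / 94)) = 218832 / 31669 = 6.91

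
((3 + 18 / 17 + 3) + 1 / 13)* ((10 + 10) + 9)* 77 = 15934.12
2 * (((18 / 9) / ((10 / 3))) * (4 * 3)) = 72 / 5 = 14.40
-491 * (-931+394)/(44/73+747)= 352.68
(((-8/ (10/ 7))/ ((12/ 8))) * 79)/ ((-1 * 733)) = 4424/ 10995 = 0.40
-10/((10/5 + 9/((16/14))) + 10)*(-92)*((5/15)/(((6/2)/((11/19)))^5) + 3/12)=3322525490000/287007111189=11.58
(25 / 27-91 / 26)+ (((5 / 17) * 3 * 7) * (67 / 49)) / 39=-196943 / 83538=-2.36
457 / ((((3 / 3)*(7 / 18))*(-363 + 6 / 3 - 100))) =-8226 / 3227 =-2.55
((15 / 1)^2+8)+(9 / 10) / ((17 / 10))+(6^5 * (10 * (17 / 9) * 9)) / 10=2251234 / 17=132425.53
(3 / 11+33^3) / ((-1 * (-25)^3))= 79062 / 34375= 2.30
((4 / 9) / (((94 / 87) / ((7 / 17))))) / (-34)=-203 / 40749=-0.00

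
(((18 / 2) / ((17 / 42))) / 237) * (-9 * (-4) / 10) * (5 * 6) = 13608 / 1343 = 10.13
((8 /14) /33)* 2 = 8 /231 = 0.03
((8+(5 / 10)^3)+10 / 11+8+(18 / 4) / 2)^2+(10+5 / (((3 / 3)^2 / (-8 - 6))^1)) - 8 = 2353217 / 7744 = 303.88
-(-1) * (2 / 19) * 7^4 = 4802 / 19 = 252.74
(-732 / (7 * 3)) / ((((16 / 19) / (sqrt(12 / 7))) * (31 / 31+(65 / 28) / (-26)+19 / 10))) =-23180 * sqrt(21) / 5509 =-19.28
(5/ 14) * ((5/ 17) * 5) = 125/ 238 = 0.53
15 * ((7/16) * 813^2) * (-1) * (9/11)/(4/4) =-624615705/176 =-3548952.87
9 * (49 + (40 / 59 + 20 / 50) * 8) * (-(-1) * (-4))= -2074.45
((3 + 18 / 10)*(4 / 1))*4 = 384 / 5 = 76.80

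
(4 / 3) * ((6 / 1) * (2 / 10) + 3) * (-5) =-28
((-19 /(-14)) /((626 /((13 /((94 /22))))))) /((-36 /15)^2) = 0.00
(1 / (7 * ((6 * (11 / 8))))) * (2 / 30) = 4 / 3465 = 0.00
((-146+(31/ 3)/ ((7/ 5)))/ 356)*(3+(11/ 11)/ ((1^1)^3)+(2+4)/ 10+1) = -2911/ 1335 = -2.18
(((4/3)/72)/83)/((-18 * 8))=-1/645408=-0.00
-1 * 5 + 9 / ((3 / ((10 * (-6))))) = -185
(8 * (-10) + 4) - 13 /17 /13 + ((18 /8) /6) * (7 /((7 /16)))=-1191 /17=-70.06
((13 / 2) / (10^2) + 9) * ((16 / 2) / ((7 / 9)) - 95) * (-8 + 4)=153587 / 50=3071.74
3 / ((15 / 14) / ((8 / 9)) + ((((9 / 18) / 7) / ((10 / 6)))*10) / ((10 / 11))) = 1.79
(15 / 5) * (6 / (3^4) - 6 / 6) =-25 / 9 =-2.78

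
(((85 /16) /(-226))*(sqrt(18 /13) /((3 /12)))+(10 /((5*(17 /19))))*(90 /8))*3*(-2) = -2565 /17+765*sqrt(26) /5876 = -150.22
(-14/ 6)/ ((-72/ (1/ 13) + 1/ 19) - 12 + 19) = 133/ 52950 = 0.00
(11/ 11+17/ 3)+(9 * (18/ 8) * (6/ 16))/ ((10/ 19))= 20251/ 960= 21.09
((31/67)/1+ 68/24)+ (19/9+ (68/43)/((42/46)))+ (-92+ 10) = -27174943/363006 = -74.86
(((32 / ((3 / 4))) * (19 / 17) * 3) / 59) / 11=2432 / 11033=0.22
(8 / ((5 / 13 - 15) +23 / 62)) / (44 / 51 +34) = -54808 / 3402203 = -0.02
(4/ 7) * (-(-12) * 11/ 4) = 132/ 7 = 18.86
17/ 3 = 5.67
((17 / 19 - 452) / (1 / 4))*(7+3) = -342840 / 19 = -18044.21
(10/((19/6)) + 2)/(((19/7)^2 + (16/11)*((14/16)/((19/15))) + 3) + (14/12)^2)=1901592/4694441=0.41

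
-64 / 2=-32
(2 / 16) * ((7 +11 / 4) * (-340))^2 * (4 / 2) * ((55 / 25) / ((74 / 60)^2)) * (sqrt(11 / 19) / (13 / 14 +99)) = 76155329250 * sqrt(209) / 36389389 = 30255.11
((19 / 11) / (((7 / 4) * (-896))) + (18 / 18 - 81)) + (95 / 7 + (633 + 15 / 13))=127297385 / 224224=567.72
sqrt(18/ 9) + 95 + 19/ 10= sqrt(2) + 969/ 10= 98.31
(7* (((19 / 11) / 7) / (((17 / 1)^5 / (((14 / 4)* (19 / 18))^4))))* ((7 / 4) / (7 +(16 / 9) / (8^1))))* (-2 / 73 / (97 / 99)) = -41615795893 / 27102386713858560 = -0.00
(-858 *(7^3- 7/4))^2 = 342909792225/4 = 85727448056.25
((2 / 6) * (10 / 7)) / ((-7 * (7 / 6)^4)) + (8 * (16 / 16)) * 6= 5642832 / 117649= 47.96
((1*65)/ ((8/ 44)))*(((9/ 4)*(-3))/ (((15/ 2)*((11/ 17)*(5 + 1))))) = -663/ 8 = -82.88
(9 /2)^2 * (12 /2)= 243 /2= 121.50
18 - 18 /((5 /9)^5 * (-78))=908397 /40625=22.36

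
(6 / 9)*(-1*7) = -4.67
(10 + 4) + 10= 24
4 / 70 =2 / 35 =0.06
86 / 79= 1.09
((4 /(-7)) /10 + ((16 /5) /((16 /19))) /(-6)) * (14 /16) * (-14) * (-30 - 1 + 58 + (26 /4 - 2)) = 4263 /16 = 266.44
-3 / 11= -0.27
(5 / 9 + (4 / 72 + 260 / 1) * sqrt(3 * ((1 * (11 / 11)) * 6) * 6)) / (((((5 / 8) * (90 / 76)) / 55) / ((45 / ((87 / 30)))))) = 167200 / 261 + 156532640 * sqrt(3) / 87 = 3116991.02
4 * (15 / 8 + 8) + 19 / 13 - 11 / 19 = 19949 / 494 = 40.38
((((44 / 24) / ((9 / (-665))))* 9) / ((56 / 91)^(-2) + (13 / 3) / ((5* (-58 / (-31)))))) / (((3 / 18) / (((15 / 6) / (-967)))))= 509124000 / 83559437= 6.09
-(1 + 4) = -5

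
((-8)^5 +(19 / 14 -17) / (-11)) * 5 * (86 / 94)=-1084901395 / 7238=-149889.66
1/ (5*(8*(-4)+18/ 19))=-19/ 2950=-0.01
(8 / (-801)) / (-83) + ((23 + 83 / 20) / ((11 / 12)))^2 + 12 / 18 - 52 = 166098336953 / 201111075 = 825.90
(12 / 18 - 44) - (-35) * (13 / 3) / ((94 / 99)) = 32825 / 282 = 116.40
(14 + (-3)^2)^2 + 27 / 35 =18542 / 35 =529.77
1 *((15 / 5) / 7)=3 / 7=0.43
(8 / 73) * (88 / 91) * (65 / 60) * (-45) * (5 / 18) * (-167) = 367400 / 1533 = 239.66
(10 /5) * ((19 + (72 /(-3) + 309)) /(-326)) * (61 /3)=-18544 /489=-37.92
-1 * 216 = -216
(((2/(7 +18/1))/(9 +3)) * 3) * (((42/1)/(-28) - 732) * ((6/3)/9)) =-163/50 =-3.26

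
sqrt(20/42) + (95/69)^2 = sqrt(210)/21 + 9025/4761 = 2.59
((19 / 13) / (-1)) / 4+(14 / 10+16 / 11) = 7119 / 2860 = 2.49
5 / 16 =0.31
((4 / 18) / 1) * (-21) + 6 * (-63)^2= 71428 / 3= 23809.33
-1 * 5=-5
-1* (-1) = 1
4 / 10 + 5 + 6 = 57 / 5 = 11.40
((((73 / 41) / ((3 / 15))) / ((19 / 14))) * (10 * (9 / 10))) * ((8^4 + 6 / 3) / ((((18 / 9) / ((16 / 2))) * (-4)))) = -241934.56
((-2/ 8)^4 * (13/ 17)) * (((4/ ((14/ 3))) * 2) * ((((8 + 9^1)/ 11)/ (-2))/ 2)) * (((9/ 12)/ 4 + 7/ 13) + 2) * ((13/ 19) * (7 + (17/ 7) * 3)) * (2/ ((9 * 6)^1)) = -0.00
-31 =-31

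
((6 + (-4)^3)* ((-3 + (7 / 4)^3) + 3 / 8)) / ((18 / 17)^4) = -423869075 / 3359232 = -126.18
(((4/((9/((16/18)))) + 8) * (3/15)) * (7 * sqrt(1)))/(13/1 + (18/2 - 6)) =119/162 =0.73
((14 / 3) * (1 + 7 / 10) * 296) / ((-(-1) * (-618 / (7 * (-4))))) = 493136 / 4635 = 106.39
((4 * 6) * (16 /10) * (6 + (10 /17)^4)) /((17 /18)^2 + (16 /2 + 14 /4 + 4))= 14.34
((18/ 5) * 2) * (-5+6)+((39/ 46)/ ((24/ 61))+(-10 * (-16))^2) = 47121213/ 1840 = 25609.35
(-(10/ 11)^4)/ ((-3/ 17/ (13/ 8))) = 276250/ 43923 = 6.29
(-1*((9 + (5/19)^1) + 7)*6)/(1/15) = -27810/19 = -1463.68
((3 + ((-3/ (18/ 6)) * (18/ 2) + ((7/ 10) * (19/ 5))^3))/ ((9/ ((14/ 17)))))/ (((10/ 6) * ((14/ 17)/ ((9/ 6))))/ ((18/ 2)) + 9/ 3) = 100966131/ 266937500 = 0.38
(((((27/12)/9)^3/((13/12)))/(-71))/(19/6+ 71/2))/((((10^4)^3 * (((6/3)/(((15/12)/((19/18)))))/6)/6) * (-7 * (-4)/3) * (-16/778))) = 850743/1458180505600000000000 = 0.00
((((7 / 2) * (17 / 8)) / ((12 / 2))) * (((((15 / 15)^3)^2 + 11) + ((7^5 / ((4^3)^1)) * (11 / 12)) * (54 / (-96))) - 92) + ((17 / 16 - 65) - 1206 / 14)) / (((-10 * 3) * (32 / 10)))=1148063047 / 264241152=4.34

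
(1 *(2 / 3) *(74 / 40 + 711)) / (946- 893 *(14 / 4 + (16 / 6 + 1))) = -14257 / 163615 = -0.09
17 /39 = 0.44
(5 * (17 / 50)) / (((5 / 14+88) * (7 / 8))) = 136 / 6185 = 0.02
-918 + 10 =-908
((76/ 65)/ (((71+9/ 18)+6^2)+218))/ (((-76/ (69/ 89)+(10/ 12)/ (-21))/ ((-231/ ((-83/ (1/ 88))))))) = -0.00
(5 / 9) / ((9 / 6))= 10 / 27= 0.37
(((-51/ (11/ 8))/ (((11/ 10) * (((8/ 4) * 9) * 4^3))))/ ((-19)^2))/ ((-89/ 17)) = 1445/ 93302616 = 0.00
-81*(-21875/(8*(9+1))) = 354375/16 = 22148.44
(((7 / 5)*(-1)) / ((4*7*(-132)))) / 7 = 1 / 18480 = 0.00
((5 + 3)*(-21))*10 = -1680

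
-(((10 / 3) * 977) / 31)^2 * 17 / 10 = -162269930 / 8649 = -18761.70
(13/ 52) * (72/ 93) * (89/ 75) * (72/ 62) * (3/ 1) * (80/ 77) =307584/ 369985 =0.83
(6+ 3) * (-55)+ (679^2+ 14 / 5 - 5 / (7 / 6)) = 460544.51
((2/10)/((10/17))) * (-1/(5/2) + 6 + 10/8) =2329/1000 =2.33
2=2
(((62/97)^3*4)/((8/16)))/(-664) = -238328/75751859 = -0.00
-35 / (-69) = 35 / 69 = 0.51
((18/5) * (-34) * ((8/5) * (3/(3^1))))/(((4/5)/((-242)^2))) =-71682336/5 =-14336467.20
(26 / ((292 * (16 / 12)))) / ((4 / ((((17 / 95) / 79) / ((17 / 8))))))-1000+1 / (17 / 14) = -37224138897 / 37254820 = -999.18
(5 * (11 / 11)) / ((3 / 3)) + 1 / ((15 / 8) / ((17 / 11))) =961 / 165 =5.82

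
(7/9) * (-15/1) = -35/3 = -11.67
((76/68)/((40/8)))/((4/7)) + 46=15773/340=46.39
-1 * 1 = -1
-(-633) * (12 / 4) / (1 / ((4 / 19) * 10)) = 75960 / 19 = 3997.89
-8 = -8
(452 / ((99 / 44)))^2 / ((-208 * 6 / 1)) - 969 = -3163223 / 3159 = -1001.34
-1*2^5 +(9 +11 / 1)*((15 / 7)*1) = 76 / 7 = 10.86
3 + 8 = 11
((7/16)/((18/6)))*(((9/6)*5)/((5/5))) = 35/32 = 1.09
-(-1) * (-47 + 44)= -3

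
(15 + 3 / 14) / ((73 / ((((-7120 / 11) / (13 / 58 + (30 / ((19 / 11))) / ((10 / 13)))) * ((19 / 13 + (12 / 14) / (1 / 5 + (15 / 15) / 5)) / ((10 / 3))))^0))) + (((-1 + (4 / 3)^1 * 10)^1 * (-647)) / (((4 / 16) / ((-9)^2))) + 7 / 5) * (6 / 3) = -26422895267 / 5110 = -5170820.99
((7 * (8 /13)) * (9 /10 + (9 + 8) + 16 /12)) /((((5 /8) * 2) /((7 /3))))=452368 /2925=154.66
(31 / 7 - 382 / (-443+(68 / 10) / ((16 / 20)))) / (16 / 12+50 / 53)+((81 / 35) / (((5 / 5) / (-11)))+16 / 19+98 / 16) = -16.16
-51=-51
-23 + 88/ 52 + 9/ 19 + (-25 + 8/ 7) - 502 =-945229/ 1729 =-546.69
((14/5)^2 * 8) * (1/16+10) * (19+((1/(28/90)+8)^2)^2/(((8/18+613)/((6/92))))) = 201775275691/15458800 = 13052.45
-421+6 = -415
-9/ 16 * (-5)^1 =45/ 16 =2.81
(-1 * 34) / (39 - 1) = -17 / 19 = -0.89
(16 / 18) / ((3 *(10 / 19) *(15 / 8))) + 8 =16808 / 2025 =8.30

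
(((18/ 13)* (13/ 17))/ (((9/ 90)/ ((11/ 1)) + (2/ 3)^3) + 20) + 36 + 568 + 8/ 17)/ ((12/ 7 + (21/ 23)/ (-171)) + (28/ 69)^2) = 392445276160896/ 1216318796381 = 322.65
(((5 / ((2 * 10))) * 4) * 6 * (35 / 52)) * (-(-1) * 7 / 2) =735 / 52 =14.13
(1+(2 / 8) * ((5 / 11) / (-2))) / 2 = 83 / 176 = 0.47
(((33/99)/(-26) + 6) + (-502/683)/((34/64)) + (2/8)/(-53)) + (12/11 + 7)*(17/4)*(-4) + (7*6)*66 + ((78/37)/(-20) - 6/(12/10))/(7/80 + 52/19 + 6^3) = 11432121215700636833/4331940340626756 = 2639.03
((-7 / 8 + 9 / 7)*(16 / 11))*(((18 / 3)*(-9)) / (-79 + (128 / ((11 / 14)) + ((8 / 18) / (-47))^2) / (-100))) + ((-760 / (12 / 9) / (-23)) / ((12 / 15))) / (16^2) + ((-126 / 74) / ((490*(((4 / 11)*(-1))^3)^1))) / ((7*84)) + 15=23007267581544232527 / 1482309344238813440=15.52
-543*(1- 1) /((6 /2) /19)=0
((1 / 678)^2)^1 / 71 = 1 / 32637564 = 0.00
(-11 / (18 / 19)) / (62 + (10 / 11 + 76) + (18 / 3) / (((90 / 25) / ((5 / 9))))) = -0.08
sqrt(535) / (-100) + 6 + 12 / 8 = 15 / 2-sqrt(535) / 100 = 7.27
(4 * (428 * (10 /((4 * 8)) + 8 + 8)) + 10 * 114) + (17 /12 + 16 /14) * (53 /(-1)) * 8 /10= 28958.48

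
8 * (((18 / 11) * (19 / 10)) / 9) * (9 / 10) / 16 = 171 / 1100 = 0.16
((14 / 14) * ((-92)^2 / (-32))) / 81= -529 / 162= -3.27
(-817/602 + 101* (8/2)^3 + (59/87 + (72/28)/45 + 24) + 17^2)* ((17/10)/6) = 100222633/52200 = 1919.97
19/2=9.50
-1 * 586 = -586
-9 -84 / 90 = -149 / 15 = -9.93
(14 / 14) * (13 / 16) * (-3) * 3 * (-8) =117 / 2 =58.50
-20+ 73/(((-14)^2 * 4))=-15607/784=-19.91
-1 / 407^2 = -1 / 165649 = -0.00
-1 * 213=-213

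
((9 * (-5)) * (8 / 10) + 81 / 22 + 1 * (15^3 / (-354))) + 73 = 20215 / 649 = 31.15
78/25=3.12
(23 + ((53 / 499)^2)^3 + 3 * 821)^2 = 1473020519130515339012092852173693528225 / 238345275364920662780910016494001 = 6180196.01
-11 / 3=-3.67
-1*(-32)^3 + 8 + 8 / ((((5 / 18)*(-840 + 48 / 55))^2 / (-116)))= 13467028638 / 410881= 32775.98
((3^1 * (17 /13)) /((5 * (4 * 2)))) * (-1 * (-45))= 459 /104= 4.41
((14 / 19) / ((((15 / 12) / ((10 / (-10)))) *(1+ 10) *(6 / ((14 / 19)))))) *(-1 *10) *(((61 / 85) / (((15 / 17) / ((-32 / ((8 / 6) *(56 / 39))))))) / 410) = -44408 / 20351375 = -0.00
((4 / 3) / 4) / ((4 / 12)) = 1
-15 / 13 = -1.15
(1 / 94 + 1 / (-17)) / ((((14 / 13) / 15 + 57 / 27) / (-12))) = 270270 / 1020323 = 0.26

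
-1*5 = -5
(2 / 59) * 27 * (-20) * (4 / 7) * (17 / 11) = -73440 / 4543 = -16.17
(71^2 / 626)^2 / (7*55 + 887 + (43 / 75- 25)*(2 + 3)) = 381175215 / 6759077248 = 0.06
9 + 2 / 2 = 10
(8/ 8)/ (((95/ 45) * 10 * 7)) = 9/ 1330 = 0.01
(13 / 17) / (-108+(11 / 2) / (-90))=-2340 / 330667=-0.01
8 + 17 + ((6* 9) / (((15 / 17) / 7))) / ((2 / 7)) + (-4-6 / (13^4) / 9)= 651362156 / 428415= 1520.40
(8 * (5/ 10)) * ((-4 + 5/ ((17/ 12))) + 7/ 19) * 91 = -12012/ 323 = -37.19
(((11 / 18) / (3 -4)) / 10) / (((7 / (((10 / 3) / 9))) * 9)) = -11 / 30618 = -0.00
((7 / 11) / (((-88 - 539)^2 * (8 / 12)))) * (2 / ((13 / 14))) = 98 / 18739149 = 0.00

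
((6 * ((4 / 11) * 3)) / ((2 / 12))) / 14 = 216 / 77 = 2.81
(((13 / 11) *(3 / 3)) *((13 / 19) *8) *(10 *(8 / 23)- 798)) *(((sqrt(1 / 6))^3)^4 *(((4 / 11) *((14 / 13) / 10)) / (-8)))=831467 / 1541893320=0.00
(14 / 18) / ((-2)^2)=7 / 36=0.19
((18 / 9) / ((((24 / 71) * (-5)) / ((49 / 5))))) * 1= -3479 / 300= -11.60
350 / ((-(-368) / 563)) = 98525 / 184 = 535.46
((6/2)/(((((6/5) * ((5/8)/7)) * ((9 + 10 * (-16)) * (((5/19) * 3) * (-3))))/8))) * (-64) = -272384/6795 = -40.09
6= 6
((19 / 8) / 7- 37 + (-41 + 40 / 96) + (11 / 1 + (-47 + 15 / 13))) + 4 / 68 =-4159501 / 37128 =-112.03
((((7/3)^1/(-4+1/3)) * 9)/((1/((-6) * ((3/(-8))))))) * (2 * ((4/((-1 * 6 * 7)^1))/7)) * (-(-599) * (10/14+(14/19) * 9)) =15801021/10241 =1542.92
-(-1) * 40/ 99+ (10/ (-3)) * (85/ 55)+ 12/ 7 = -2102/ 693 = -3.03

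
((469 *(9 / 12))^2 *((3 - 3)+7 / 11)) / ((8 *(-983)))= -13857543 / 1384064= -10.01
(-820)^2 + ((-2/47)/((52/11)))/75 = 61625459989/91650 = 672400.00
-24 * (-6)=144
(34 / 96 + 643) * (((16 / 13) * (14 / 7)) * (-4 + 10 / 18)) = -5454.76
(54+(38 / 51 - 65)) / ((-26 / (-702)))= -4707 / 17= -276.88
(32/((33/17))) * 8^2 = 34816/33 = 1055.03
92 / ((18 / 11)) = 506 / 9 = 56.22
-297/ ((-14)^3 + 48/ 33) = 363/ 3352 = 0.11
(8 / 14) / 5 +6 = 6.11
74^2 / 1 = 5476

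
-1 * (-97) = 97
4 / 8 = 1 / 2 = 0.50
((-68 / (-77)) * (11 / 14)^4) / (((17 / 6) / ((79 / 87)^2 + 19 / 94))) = 972248915 / 7971963468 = 0.12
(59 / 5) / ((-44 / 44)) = -11.80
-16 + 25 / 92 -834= -78175 / 92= -849.73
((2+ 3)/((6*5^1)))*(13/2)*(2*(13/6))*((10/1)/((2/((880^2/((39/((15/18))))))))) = 31460000/81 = 388395.06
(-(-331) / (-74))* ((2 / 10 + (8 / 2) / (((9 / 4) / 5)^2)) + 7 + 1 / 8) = -29039623 / 239760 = -121.12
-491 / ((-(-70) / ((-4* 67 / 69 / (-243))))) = -65794 / 586845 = -0.11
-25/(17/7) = -175/17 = -10.29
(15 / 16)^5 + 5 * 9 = 47945295 / 1048576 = 45.72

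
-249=-249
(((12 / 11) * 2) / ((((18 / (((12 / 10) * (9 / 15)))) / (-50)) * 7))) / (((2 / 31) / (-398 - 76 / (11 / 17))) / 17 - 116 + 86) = 0.02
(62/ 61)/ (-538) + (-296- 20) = -5185275/ 16409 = -316.00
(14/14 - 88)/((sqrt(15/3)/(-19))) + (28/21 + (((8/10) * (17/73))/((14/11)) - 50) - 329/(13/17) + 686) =20651321/99645 + 1653 * sqrt(5)/5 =946.49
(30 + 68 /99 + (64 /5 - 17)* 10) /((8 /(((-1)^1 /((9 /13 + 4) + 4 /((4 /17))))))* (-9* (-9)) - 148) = 0.00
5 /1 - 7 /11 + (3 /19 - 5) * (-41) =42404 /209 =202.89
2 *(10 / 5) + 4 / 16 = 17 / 4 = 4.25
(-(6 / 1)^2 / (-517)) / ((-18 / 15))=-30 / 517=-0.06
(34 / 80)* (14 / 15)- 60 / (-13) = 19547 / 3900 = 5.01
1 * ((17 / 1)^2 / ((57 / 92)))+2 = 26702 / 57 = 468.46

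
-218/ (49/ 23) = -5014/ 49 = -102.33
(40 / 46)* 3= 60 / 23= 2.61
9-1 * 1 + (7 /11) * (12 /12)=8.64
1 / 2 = 0.50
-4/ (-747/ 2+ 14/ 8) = 0.01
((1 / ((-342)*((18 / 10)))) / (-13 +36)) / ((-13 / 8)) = 20 / 460161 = 0.00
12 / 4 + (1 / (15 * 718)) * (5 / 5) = 3.00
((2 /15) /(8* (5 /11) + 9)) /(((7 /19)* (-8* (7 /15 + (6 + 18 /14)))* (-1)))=19 /41144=0.00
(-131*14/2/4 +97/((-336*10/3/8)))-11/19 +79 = -100762/665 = -151.52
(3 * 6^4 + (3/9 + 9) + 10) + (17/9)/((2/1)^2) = 140681/36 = 3907.81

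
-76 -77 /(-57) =-4255 /57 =-74.65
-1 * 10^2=-100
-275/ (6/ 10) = -1375/ 3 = -458.33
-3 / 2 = -1.50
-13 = -13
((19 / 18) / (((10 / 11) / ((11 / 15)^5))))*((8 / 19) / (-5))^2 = 28344976 / 16231640625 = 0.00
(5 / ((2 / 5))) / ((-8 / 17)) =-425 / 16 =-26.56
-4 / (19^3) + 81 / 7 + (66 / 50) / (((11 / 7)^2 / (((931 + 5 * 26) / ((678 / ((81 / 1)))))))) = 79.33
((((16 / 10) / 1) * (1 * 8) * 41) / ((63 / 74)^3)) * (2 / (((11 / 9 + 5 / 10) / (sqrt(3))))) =4253231104 * sqrt(3) / 4306365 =1710.68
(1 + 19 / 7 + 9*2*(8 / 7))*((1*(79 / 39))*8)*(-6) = -214880 / 91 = -2361.32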